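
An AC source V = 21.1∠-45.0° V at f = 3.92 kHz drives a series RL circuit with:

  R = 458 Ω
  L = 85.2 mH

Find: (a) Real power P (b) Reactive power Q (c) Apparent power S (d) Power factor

Step 1 — Angular frequency: ω = 2π·f = 2π·3920 = 2.463e+04 rad/s.
Step 2 — Component impedances:
  R: Z = R = 458 Ω
  L: Z = jωL = j·2.463e+04·0.0852 = 0 + j2098 Ω
Step 3 — Series combination: Z_total = R + L = 458 + j2098 Ω = 2148∠77.7° Ω.
Step 4 — Source phasor: V = 21.1∠-45.0° V = 14.92 - j14.92 V.
Step 5 — Current: I = V / Z = -0.005305 - j0.008268 A = 0.009824∠-122.7° A.
Step 6 — Complex power: S = V·I* = 0.0442 + j0.2025 VA.
Step 7 — Real power: P = Re(S) = 0.0442 W.
Step 8 — Reactive power: Q = Im(S) = 0.2025 VAR.
Step 9 — Apparent power: |S| = 0.2073 VA.
Step 10 — Power factor: PF = P/|S| = 0.2132 (lagging).

(a) P = 0.0442 W  (b) Q = 0.2025 VAR  (c) S = 0.2073 VA  (d) PF = 0.2132 (lagging)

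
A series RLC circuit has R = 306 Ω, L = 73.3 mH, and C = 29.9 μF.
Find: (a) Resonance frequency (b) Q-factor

Step 1 — Resonance condition Im(Z)=0 gives ω₀ = 1/√(LC).
Step 2 — ω₀ = 1/√(0.0733·2.99e-05) = 675.5 rad/s.
Step 3 — f₀ = ω₀/(2π) = 107.5 Hz.
Step 4 — Series Q: Q = ω₀L/R = 675.5·0.0733/306 = 0.1618.

(a) f₀ = 107.5 Hz  (b) Q = 0.1618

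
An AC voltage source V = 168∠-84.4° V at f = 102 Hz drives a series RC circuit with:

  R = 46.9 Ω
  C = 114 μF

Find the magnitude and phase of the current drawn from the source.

Step 1 — Angular frequency: ω = 2π·f = 2π·102 = 640.9 rad/s.
Step 2 — Component impedances:
  R: Z = R = 46.9 Ω
  C: Z = 1/(jωC) = -j/(ω·C) = 0 - j13.69 Ω
Step 3 — Series combination: Z_total = R + C = 46.9 - j13.69 Ω = 48.86∠-16.3° Ω.
Step 4 — Source phasor: V = 168∠-84.4° V = 16.39 - j167.2 V.
Step 5 — Ohm's law: I = V / Z_total = (16.39 - j167.2) / (46.9 - j13.69) = 1.281 - j3.191 A.
Step 6 — Convert to polar: |I| = 3.439 A, ∠I = -68.1°.

I = 3.439∠-68.1° A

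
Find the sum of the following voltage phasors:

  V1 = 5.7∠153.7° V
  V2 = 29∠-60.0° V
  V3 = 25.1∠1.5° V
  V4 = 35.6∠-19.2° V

Step 1 — Convert each phasor to rectangular form:
  V1 = 5.7·(cos(153.7°) + j·sin(153.7°)) = -5.11 + j2.526 V
  V2 = 29·(cos(-60.0°) + j·sin(-60.0°)) = 14.5 - j25.11 V
  V3 = 25.1·(cos(1.5°) + j·sin(1.5°)) = 25.09 + j0.657 V
  V4 = 35.6·(cos(-19.2°) + j·sin(-19.2°)) = 33.62 - j11.71 V
Step 2 — Sum components: V_total = 68.1 - j33.64 V.
Step 3 — Convert to polar: |V_total| = 75.96 V, ∠V_total = -26.3°.

V_total = 75.96∠-26.3° V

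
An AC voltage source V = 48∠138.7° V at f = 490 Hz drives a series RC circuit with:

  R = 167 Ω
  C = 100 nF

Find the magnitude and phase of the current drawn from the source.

Step 1 — Angular frequency: ω = 2π·f = 2π·490 = 3079 rad/s.
Step 2 — Component impedances:
  R: Z = R = 167 Ω
  C: Z = 1/(jωC) = -j/(ω·C) = 0 - j3248 Ω
Step 3 — Series combination: Z_total = R + C = 167 - j3248 Ω = 3252∠-87.1° Ω.
Step 4 — Source phasor: V = 48∠138.7° V = -36.06 + j31.68 V.
Step 5 — Ohm's law: I = V / Z_total = (-36.06 + j31.68) / (167 - j3248) = -0.0103 - j0.01057 A.
Step 6 — Convert to polar: |I| = 0.01476 A, ∠I = -134.2°.

I = 0.01476∠-134.2° A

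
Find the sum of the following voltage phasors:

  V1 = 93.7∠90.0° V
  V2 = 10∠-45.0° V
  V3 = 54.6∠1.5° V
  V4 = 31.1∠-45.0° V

Step 1 — Convert each phasor to rectangular form:
  V1 = 93.7·(cos(90.0°) + j·sin(90.0°)) = 0 + j93.7 V
  V2 = 10·(cos(-45.0°) + j·sin(-45.0°)) = 7.071 - j7.071 V
  V3 = 54.6·(cos(1.5°) + j·sin(1.5°)) = 54.58 + j1.429 V
  V4 = 31.1·(cos(-45.0°) + j·sin(-45.0°)) = 21.99 - j21.99 V
Step 2 — Sum components: V_total = 83.64 + j66.07 V.
Step 3 — Convert to polar: |V_total| = 106.6 V, ∠V_total = 38.3°.

V_total = 106.6∠38.3° V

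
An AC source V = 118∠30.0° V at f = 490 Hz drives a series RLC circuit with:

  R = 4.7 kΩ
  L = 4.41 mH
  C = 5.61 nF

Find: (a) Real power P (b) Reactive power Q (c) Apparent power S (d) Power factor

Step 1 — Angular frequency: ω = 2π·f = 2π·490 = 3079 rad/s.
Step 2 — Component impedances:
  R: Z = R = 4700 Ω
  L: Z = jωL = j·3079·0.00441 = 0 + j13.58 Ω
  C: Z = 1/(jωC) = -j/(ω·C) = 0 - j5.79e+04 Ω
Step 3 — Series combination: Z_total = R + L + C = 4700 - j5.788e+04 Ω = 5.807e+04∠-85.4° Ω.
Step 4 — Source phasor: V = 118∠30.0° V = 102.2 + j59 V.
Step 5 — Current: I = V / Z = -0.0008702 + j0.001836 A = 0.002032∠115.4° A.
Step 6 — Complex power: S = V·I* = 0.0194 - j0.239 VA.
Step 7 — Real power: P = Re(S) = 0.0194 W.
Step 8 — Reactive power: Q = Im(S) = -0.239 VAR.
Step 9 — Apparent power: |S| = 0.2398 VA.
Step 10 — Power factor: PF = P/|S| = 0.08093 (leading).

(a) P = 0.0194 W  (b) Q = -0.239 VAR  (c) S = 0.2398 VA  (d) PF = 0.08093 (leading)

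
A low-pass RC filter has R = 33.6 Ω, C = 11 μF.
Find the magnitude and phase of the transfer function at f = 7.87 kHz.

Step 1 — Angular frequency: ω = 2π·7870 = 4.945e+04 rad/s.
Step 2 — Transfer function: H(jω) = 1/(1 + jωRC).
Step 3 — Denominator: 1 + jωRC = 1 + j·4.945e+04·33.6·1.1e-05 = 1 + j18.28.
Step 4 — H = 0.002985 - j0.05455.
Step 5 — Magnitude: |H| = 0.05463 (-25.3 dB); phase: φ = -86.9°.

|H| = 0.05463 (-25.3 dB), φ = -86.9°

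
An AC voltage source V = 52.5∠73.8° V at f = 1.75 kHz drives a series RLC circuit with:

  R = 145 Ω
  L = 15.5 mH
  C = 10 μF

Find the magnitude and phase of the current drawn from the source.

Step 1 — Angular frequency: ω = 2π·f = 2π·1750 = 1.1e+04 rad/s.
Step 2 — Component impedances:
  R: Z = R = 145 Ω
  L: Z = jωL = j·1.1e+04·0.0155 = 0 + j170.4 Ω
  C: Z = 1/(jωC) = -j/(ω·C) = 0 - j9.095 Ω
Step 3 — Series combination: Z_total = R + L + C = 145 + j161.3 Ω = 216.9∠48.1° Ω.
Step 4 — Source phasor: V = 52.5∠73.8° V = 14.65 + j50.42 V.
Step 5 — Ohm's law: I = V / Z_total = (14.65 + j50.42) / (145 + j161.3) = 0.218 + j0.1051 A.
Step 6 — Convert to polar: |I| = 0.242 A, ∠I = 25.7°.

I = 0.242∠25.7° A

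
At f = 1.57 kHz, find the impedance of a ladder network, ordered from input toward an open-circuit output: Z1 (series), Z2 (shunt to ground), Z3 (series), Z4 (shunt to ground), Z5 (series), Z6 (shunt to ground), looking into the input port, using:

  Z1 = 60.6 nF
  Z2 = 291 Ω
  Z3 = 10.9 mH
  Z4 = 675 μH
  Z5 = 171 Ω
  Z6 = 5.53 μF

Step 1 — Angular frequency: ω = 2π·f = 2π·1570 = 9865 rad/s.
Step 2 — Component impedances:
  Z1: Z = 1/(jωC) = -j/(ω·C) = 0 - j1673 Ω
  Z2: Z = R = 291 Ω
  Z3: Z = jωL = j·9865·0.0109 = 0 + j107.5 Ω
  Z4: Z = jωL = j·9865·0.000675 = 0 + j6.659 Ω
  Z5: Z = R = 171 Ω
  Z6: Z = 1/(jωC) = -j/(ω·C) = 0 - j18.33 Ω
Step 3 — Ladder network (open output): work backward from the far end, alternating series and parallel combinations. Z_in = 39 - j1574 Ω = 1574∠-88.6° Ω.

Z = 39 - j1574 Ω = 1574∠-88.6° Ω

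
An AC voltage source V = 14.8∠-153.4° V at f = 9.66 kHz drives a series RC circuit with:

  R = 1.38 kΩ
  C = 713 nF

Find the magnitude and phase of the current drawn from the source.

Step 1 — Angular frequency: ω = 2π·f = 2π·9660 = 6.07e+04 rad/s.
Step 2 — Component impedances:
  R: Z = R = 1380 Ω
  C: Z = 1/(jωC) = -j/(ω·C) = 0 - j23.11 Ω
Step 3 — Series combination: Z_total = R + C = 1380 - j23.11 Ω = 1380∠-1.0° Ω.
Step 4 — Source phasor: V = 14.8∠-153.4° V = -13.23 - j6.627 V.
Step 5 — Ohm's law: I = V / Z_total = (-13.23 - j6.627) / (1380 - j23.11) = -0.009506 - j0.004961 A.
Step 6 — Convert to polar: |I| = 0.01072 A, ∠I = -152.4°.

I = 0.01072∠-152.4° A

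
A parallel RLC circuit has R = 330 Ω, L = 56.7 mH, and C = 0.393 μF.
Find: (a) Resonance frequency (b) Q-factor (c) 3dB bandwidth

Step 1 — Resonance: ω₀ = 1/√(LC) = 1/√(0.0567·3.93e-07) = 6699 rad/s.
Step 2 — f₀ = ω₀/(2π) = 1066 Hz.
Step 3 — Parallel Q: Q = R/(ω₀L) = 330/(6699·0.0567) = 0.8688.
Step 4 — Bandwidth: Δω = ω₀/Q = 7711 rad/s; BW = Δω/(2π) = 1227 Hz.

(a) f₀ = 1066 Hz  (b) Q = 0.8688  (c) BW = 1227 Hz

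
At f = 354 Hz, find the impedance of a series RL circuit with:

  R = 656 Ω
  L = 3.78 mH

Step 1 — Angular frequency: ω = 2π·f = 2π·354 = 2224 rad/s.
Step 2 — Component impedances:
  R: Z = R = 656 Ω
  L: Z = jωL = j·2224·0.00378 = 0 + j8.408 Ω
Step 3 — Series combination: Z_total = R + L = 656 + j8.408 Ω = 656.1∠0.7° Ω.

Z = 656 + j8.408 Ω = 656.1∠0.7° Ω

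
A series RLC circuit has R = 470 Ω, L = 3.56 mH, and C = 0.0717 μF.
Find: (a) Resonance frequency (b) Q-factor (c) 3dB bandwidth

Step 1 — Resonance condition Im(Z)=0 gives ω₀ = 1/√(LC).
Step 2 — ω₀ = 1/√(0.00356·7.17e-08) = 6.259e+04 rad/s.
Step 3 — f₀ = ω₀/(2π) = 9962 Hz.
Step 4 — Series Q: Q = ω₀L/R = 6.259e+04·0.00356/470 = 0.4741.
Step 5 — 3dB bandwidth: Δω = ω₀/Q = 1.32e+05 rad/s; BW = Δω/(2π) = 2.101e+04 Hz.

(a) f₀ = 9962 Hz  (b) Q = 0.4741  (c) BW = 2.101e+04 Hz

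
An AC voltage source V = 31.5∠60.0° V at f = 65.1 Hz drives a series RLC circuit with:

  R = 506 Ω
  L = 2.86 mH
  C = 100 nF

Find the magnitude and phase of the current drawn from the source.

Step 1 — Angular frequency: ω = 2π·f = 2π·65.1 = 409 rad/s.
Step 2 — Component impedances:
  R: Z = R = 506 Ω
  L: Z = jωL = j·409·0.00286 = 0 + j1.17 Ω
  C: Z = 1/(jωC) = -j/(ω·C) = 0 - j2.445e+04 Ω
Step 3 — Series combination: Z_total = R + L + C = 506 - j2.445e+04 Ω = 2.445e+04∠-88.8° Ω.
Step 4 — Source phasor: V = 31.5∠60.0° V = 15.75 + j27.28 V.
Step 5 — Ohm's law: I = V / Z_total = (15.75 + j27.28) / (506 - j2.445e+04) = -0.001102 + j0.0006671 A.
Step 6 — Convert to polar: |I| = 0.001288 A, ∠I = 148.8°.

I = 0.001288∠148.8° A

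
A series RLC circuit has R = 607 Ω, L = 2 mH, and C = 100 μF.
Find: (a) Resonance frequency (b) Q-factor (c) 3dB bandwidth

Step 1 — Resonance condition Im(Z)=0 gives ω₀ = 1/√(LC).
Step 2 — ω₀ = 1/√(0.002·0.0001) = 2236 rad/s.
Step 3 — f₀ = ω₀/(2π) = 355.9 Hz.
Step 4 — Series Q: Q = ω₀L/R = 2236·0.002/607 = 0.007368.
Step 5 — 3dB bandwidth: Δω = ω₀/Q = 3.035e+05 rad/s; BW = Δω/(2π) = 4.83e+04 Hz.

(a) f₀ = 355.9 Hz  (b) Q = 0.007368  (c) BW = 4.83e+04 Hz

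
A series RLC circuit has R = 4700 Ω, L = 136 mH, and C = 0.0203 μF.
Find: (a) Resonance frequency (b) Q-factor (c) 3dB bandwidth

Step 1 — Resonance condition Im(Z)=0 gives ω₀ = 1/√(LC).
Step 2 — ω₀ = 1/√(0.136·2.03e-08) = 1.903e+04 rad/s.
Step 3 — f₀ = ω₀/(2π) = 3029 Hz.
Step 4 — Series Q: Q = ω₀L/R = 1.903e+04·0.136/4700 = 0.5507.
Step 5 — 3dB bandwidth: Δω = ω₀/Q = 3.456e+04 rad/s; BW = Δω/(2π) = 5500 Hz.

(a) f₀ = 3029 Hz  (b) Q = 0.5507  (c) BW = 5500 Hz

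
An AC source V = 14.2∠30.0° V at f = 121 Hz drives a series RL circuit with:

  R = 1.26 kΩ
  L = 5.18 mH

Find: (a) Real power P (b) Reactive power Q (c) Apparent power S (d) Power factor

Step 1 — Angular frequency: ω = 2π·f = 2π·121 = 760.3 rad/s.
Step 2 — Component impedances:
  R: Z = R = 1260 Ω
  L: Z = jωL = j·760.3·0.00518 = 0 + j3.938 Ω
Step 3 — Series combination: Z_total = R + L = 1260 + j3.938 Ω = 1260∠0.2° Ω.
Step 4 — Source phasor: V = 14.2∠30.0° V = 12.3 + j7.1 V.
Step 5 — Current: I = V / Z = 0.009777 + j0.005604 A = 0.01127∠29.8° A.
Step 6 — Complex power: S = V·I* = 0.16 + j0.0005002 VA.
Step 7 — Real power: P = Re(S) = 0.16 W.
Step 8 — Reactive power: Q = Im(S) = 0.0005002 VAR.
Step 9 — Apparent power: |S| = 0.16 VA.
Step 10 — Power factor: PF = P/|S| = 1 (lagging).

(a) P = 0.16 W  (b) Q = 0.0005002 VAR  (c) S = 0.16 VA  (d) PF = 1 (lagging)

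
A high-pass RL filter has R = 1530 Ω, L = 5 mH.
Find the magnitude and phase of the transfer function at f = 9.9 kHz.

Step 1 — Angular frequency: ω = 2π·9900 = 6.22e+04 rad/s.
Step 2 — Transfer function: H(jω) = jωL/(R + jωL).
Step 3 — Numerator jωL = j·311; denominator R + jωL = 1530 + j311.
Step 4 — H = 0.03968 + j0.1952.
Step 5 — Magnitude: |H| = 0.1992 (-14.0 dB); phase: φ = 78.5°.

|H| = 0.1992 (-14.0 dB), φ = 78.5°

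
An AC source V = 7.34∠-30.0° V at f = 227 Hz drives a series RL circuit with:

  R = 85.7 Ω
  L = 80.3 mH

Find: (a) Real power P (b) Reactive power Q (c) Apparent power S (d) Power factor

Step 1 — Angular frequency: ω = 2π·f = 2π·227 = 1426 rad/s.
Step 2 — Component impedances:
  R: Z = R = 85.7 Ω
  L: Z = jωL = j·1426·0.0803 = 0 + j114.5 Ω
Step 3 — Series combination: Z_total = R + L = 85.7 + j114.5 Ω = 143∠53.2° Ω.
Step 4 — Source phasor: V = 7.34∠-30.0° V = 6.357 - j3.67 V.
Step 5 — Current: I = V / Z = 0.006081 - j0.05095 A = 0.05131∠-83.2° A.
Step 6 — Complex power: S = V·I* = 0.2256 + j0.3016 VA.
Step 7 — Real power: P = Re(S) = 0.2256 W.
Step 8 — Reactive power: Q = Im(S) = 0.3016 VAR.
Step 9 — Apparent power: |S| = 0.3766 VA.
Step 10 — Power factor: PF = P/|S| = 0.5991 (lagging).

(a) P = 0.2256 W  (b) Q = 0.3016 VAR  (c) S = 0.3766 VA  (d) PF = 0.5991 (lagging)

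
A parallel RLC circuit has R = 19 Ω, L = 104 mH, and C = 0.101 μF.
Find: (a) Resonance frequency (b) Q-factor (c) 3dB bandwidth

Step 1 — Resonance: ω₀ = 1/√(LC) = 1/√(0.104·1.01e-07) = 9757 rad/s.
Step 2 — f₀ = ω₀/(2π) = 1553 Hz.
Step 3 — Parallel Q: Q = R/(ω₀L) = 19/(9757·0.104) = 0.01872.
Step 4 — Bandwidth: Δω = ω₀/Q = 5.211e+05 rad/s; BW = Δω/(2π) = 8.294e+04 Hz.

(a) f₀ = 1553 Hz  (b) Q = 0.01872  (c) BW = 8.294e+04 Hz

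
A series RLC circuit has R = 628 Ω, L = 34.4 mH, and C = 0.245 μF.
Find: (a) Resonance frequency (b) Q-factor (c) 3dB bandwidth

Step 1 — Resonance: ω₀ = 1/√(LC) = 1/√(0.0344·2.45e-07) = 1.089e+04 rad/s.
Step 2 — f₀ = ω₀/(2π) = 1734 Hz.
Step 3 — Series Q: Q = ω₀L/R = 1.089e+04·0.0344/628 = 0.5967.
Step 4 — Bandwidth: Δω = ω₀/Q = 1.826e+04 rad/s; BW = Δω/(2π) = 2906 Hz.

(a) f₀ = 1734 Hz  (b) Q = 0.5967  (c) BW = 2906 Hz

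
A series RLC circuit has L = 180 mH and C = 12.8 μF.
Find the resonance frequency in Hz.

Step 1 — Resonance condition Im(Z)=0 gives ω₀ = 1/√(LC).
Step 2 — ω₀ = 1/√(0.18·1.28e-05) = 658.8 rad/s.
Step 3 — f₀ = ω₀/(2π) = 104.9 Hz.

f₀ = 104.9 Hz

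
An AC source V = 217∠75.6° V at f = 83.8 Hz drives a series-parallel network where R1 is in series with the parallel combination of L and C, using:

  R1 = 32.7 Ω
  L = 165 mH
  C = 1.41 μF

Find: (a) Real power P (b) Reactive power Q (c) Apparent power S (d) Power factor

Step 1 — Angular frequency: ω = 2π·f = 2π·83.8 = 526.5 rad/s.
Step 2 — Component impedances:
  R1: Z = R = 32.7 Ω
  L: Z = jωL = j·526.5·0.165 = 0 + j86.88 Ω
  C: Z = 1/(jωC) = -j/(ω·C) = 0 - j1347 Ω
Step 3 — Parallel branch: L || C = 1/(1/L + 1/C) = 0 + j92.87 Ω.
Step 4 — Series with R1: Z_total = R1 + (L || C) = 32.7 + j92.87 Ω = 98.46∠70.6° Ω.
Step 5 — Source phasor: V = 217∠75.6° V = 53.97 + j210.2 V.
Step 6 — Current: I = V / Z = 2.196 + j0.192 A = 2.204∠5.0° A.
Step 7 — Complex power: S = V·I* = 158.8 + j451.1 VA.
Step 8 — Real power: P = Re(S) = 158.8 W.
Step 9 — Reactive power: Q = Im(S) = 451.1 VAR.
Step 10 — Apparent power: |S| = 478.3 VA.
Step 11 — Power factor: PF = P/|S| = 0.3321 (lagging).

(a) P = 158.8 W  (b) Q = 451.1 VAR  (c) S = 478.3 VA  (d) PF = 0.3321 (lagging)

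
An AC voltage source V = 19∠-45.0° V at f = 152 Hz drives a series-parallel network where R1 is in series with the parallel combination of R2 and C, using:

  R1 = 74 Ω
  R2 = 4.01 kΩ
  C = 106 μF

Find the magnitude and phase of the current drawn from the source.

Step 1 — Angular frequency: ω = 2π·f = 2π·152 = 955 rad/s.
Step 2 — Component impedances:
  R1: Z = R = 74 Ω
  R2: Z = R = 4010 Ω
  C: Z = 1/(jωC) = -j/(ω·C) = 0 - j9.878 Ω
Step 3 — Parallel branch: R2 || C = 1/(1/R2 + 1/C) = 0.02433 - j9.878 Ω.
Step 4 — Series with R1: Z_total = R1 + (R2 || C) = 74.02 - j9.878 Ω = 74.68∠-7.6° Ω.
Step 5 — Source phasor: V = 19∠-45.0° V = 13.44 - j13.44 V.
Step 6 — Ohm's law: I = V / Z_total = (13.44 - j13.44) / (74.02 - j9.878) = 0.2021 - j0.1545 A.
Step 7 — Convert to polar: |I| = 0.2544 A, ∠I = -37.4°.

I = 0.2544∠-37.4° A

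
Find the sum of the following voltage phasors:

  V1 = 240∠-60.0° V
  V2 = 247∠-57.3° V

Step 1 — Convert each phasor to rectangular form:
  V1 = 240·(cos(-60.0°) + j·sin(-60.0°)) = 120 - j207.8 V
  V2 = 247·(cos(-57.3°) + j·sin(-57.3°)) = 133.4 - j207.9 V
Step 2 — Sum components: V_total = 253.4 - j415.7 V.
Step 3 — Convert to polar: |V_total| = 486.9 V, ∠V_total = -58.6°.

V_total = 486.9∠-58.6° V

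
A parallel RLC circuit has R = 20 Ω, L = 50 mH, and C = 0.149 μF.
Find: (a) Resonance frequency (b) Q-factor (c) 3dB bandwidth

Step 1 — Resonance: ω₀ = 1/√(LC) = 1/√(0.05·1.49e-07) = 1.159e+04 rad/s.
Step 2 — f₀ = ω₀/(2π) = 1844 Hz.
Step 3 — Parallel Q: Q = R/(ω₀L) = 20/(1.159e+04·0.05) = 0.03453.
Step 4 — Bandwidth: Δω = ω₀/Q = 3.356e+05 rad/s; BW = Δω/(2π) = 5.341e+04 Hz.

(a) f₀ = 1844 Hz  (b) Q = 0.03453  (c) BW = 5.341e+04 Hz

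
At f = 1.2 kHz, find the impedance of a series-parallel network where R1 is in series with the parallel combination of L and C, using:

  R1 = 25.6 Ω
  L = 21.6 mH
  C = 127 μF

Step 1 — Angular frequency: ω = 2π·f = 2π·1200 = 7540 rad/s.
Step 2 — Component impedances:
  R1: Z = R = 25.6 Ω
  L: Z = jωL = j·7540·0.0216 = 0 + j162.9 Ω
  C: Z = 1/(jωC) = -j/(ω·C) = 0 - j1.044 Ω
Step 3 — Parallel branch: L || C = 1/(1/L + 1/C) = 0 - j1.051 Ω.
Step 4 — Series with R1: Z_total = R1 + (L || C) = 25.6 - j1.051 Ω = 25.62∠-2.4° Ω.

Z = 25.6 - j1.051 Ω = 25.62∠-2.4° Ω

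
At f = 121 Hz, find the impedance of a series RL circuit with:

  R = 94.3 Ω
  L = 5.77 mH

Step 1 — Angular frequency: ω = 2π·f = 2π·121 = 760.3 rad/s.
Step 2 — Component impedances:
  R: Z = R = 94.3 Ω
  L: Z = jωL = j·760.3·0.00577 = 0 + j4.387 Ω
Step 3 — Series combination: Z_total = R + L = 94.3 + j4.387 Ω = 94.4∠2.7° Ω.

Z = 94.3 + j4.387 Ω = 94.4∠2.7° Ω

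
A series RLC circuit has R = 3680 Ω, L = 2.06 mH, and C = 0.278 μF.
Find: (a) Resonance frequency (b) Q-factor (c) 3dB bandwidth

Step 1 — Resonance: ω₀ = 1/√(LC) = 1/√(0.00206·2.78e-07) = 4.179e+04 rad/s.
Step 2 — f₀ = ω₀/(2π) = 6651 Hz.
Step 3 — Series Q: Q = ω₀L/R = 4.179e+04·0.00206/3680 = 0.02339.
Step 4 — Bandwidth: Δω = ω₀/Q = 1.786e+06 rad/s; BW = Δω/(2π) = 2.843e+05 Hz.

(a) f₀ = 6651 Hz  (b) Q = 0.02339  (c) BW = 2.843e+05 Hz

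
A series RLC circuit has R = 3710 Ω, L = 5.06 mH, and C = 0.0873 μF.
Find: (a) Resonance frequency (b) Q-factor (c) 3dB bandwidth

Step 1 — Resonance: ω₀ = 1/√(LC) = 1/√(0.00506·8.73e-08) = 4.758e+04 rad/s.
Step 2 — f₀ = ω₀/(2π) = 7572 Hz.
Step 3 — Series Q: Q = ω₀L/R = 4.758e+04·0.00506/3710 = 0.06489.
Step 4 — Bandwidth: Δω = ω₀/Q = 7.332e+05 rad/s; BW = Δω/(2π) = 1.167e+05 Hz.

(a) f₀ = 7572 Hz  (b) Q = 0.06489  (c) BW = 1.167e+05 Hz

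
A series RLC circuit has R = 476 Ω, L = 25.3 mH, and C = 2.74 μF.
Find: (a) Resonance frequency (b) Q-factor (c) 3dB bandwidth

Step 1 — Resonance condition Im(Z)=0 gives ω₀ = 1/√(LC).
Step 2 — ω₀ = 1/√(0.0253·2.74e-06) = 3798 rad/s.
Step 3 — f₀ = ω₀/(2π) = 604.5 Hz.
Step 4 — Series Q: Q = ω₀L/R = 3798·0.0253/476 = 0.2019.
Step 5 — 3dB bandwidth: Δω = ω₀/Q = 1.881e+04 rad/s; BW = Δω/(2π) = 2994 Hz.

(a) f₀ = 604.5 Hz  (b) Q = 0.2019  (c) BW = 2994 Hz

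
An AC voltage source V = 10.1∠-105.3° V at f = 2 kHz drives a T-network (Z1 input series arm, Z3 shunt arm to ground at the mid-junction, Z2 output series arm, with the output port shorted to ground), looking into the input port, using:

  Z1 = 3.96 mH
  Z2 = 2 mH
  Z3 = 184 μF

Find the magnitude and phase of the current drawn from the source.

Step 1 — Angular frequency: ω = 2π·f = 2π·2000 = 1.257e+04 rad/s.
Step 2 — Component impedances:
  Z1: Z = jωL = j·1.257e+04·0.00396 = 0 + j49.76 Ω
  Z2: Z = jωL = j·1.257e+04·0.002 = 0 + j25.13 Ω
  Z3: Z = 1/(jωC) = -j/(ω·C) = 0 - j0.4325 Ω
Step 3 — With the output port shorted to ground, the output series arm Z2 runs from the junction to ground; the shunt arm Z3 also runs from the junction to ground. They appear in parallel: Z3 || Z2 = 0 - j0.4401 Ω.
Step 4 — Series with input arm Z1: Z_in = Z1 + (Z3 || Z2) = 0 + j49.32 Ω = 49.32∠90.0° Ω.
Step 5 — Source phasor: V = 10.1∠-105.3° V = -2.665 - j9.742 V.
Step 6 — Ohm's law: I = V / Z_total = (-2.665 - j9.742) / (0 + j49.32) = -0.1975 + j0.05403 A.
Step 7 — Convert to polar: |I| = 0.2048 A, ∠I = 164.7°.

I = 0.2048∠164.7° A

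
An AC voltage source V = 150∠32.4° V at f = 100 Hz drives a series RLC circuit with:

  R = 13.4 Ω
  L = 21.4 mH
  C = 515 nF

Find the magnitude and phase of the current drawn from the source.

Step 1 — Angular frequency: ω = 2π·f = 2π·100 = 628.3 rad/s.
Step 2 — Component impedances:
  R: Z = R = 13.4 Ω
  L: Z = jωL = j·628.3·0.0214 = 0 + j13.45 Ω
  C: Z = 1/(jωC) = -j/(ω·C) = 0 - j3090 Ω
Step 3 — Series combination: Z_total = R + L + C = 13.4 - j3077 Ω = 3077∠-89.8° Ω.
Step 4 — Source phasor: V = 150∠32.4° V = 126.6 + j80.37 V.
Step 5 — Ohm's law: I = V / Z_total = (126.6 + j80.37) / (13.4 - j3077) = -0.02594 + j0.04127 A.
Step 6 — Convert to polar: |I| = 0.04875 A, ∠I = 122.2°.

I = 0.04875∠122.2° A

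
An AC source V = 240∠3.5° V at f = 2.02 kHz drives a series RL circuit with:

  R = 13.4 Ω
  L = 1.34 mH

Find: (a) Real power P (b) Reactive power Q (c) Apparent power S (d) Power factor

Step 1 — Angular frequency: ω = 2π·f = 2π·2020 = 1.269e+04 rad/s.
Step 2 — Component impedances:
  R: Z = R = 13.4 Ω
  L: Z = jωL = j·1.269e+04·0.00134 = 0 + j17.01 Ω
Step 3 — Series combination: Z_total = R + L = 13.4 + j17.01 Ω = 21.65∠51.8° Ω.
Step 4 — Source phasor: V = 240∠3.5° V = 239.6 + j14.65 V.
Step 5 — Current: I = V / Z = 7.379 - j8.272 A = 11.08∠-48.3° A.
Step 6 — Complex power: S = V·I* = 1646 + j2090 VA.
Step 7 — Real power: P = Re(S) = 1646 W.
Step 8 — Reactive power: Q = Im(S) = 2090 VAR.
Step 9 — Apparent power: |S| = 2660 VA.
Step 10 — Power factor: PF = P/|S| = 0.6189 (lagging).

(a) P = 1646 W  (b) Q = 2090 VAR  (c) S = 2660 VA  (d) PF = 0.6189 (lagging)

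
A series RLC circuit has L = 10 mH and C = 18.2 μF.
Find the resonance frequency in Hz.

Step 1 — Resonance condition Im(Z)=0 gives ω₀ = 1/√(LC).
Step 2 — ω₀ = 1/√(0.01·1.82e-05) = 2344 rad/s.
Step 3 — f₀ = ω₀/(2π) = 373.1 Hz.

f₀ = 373.1 Hz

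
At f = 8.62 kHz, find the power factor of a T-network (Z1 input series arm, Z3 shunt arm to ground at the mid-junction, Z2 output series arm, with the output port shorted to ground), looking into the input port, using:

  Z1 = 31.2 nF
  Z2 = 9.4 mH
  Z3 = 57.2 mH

Step 1 — Angular frequency: ω = 2π·f = 2π·8620 = 5.416e+04 rad/s.
Step 2 — Component impedances:
  Z1: Z = 1/(jωC) = -j/(ω·C) = 0 - j591.8 Ω
  Z2: Z = jωL = j·5.416e+04·0.0094 = 0 + j509.1 Ω
  Z3: Z = jωL = j·5.416e+04·0.0572 = 0 + j3098 Ω
Step 3 — With the output port shorted to ground, the output series arm Z2 runs from the junction to ground; the shunt arm Z3 also runs from the junction to ground. They appear in parallel: Z3 || Z2 = 0 + j437.3 Ω.
Step 4 — Series with input arm Z1: Z_in = Z1 + (Z3 || Z2) = 0 - j154.5 Ω = 154.5∠-90.0° Ω.
Step 5 — Power factor: PF = cos(φ) = Re(Z)/|Z| = 0/154.5 = 0.
Step 6 — Type: Im(Z) = -154.5 ⇒ leading (phase φ = -90.0°).

PF = 0 (leading, φ = -90.0°)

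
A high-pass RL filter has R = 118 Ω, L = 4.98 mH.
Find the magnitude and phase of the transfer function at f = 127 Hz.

Step 1 — Angular frequency: ω = 2π·127 = 798 rad/s.
Step 2 — Transfer function: H(jω) = jωL/(R + jωL).
Step 3 — Numerator jωL = j·3.974; denominator R + jωL = 118 + j3.974.
Step 4 — H = 0.001133 + j0.03364.
Step 5 — Magnitude: |H| = 0.03366 (-29.5 dB); phase: φ = 88.1°.

|H| = 0.03366 (-29.5 dB), φ = 88.1°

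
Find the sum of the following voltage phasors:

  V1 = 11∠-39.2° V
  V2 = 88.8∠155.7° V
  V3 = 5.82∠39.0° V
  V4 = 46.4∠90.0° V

Step 1 — Convert each phasor to rectangular form:
  V1 = 11·(cos(-39.2°) + j·sin(-39.2°)) = 8.524 - j6.952 V
  V2 = 88.8·(cos(155.7°) + j·sin(155.7°)) = -80.93 + j36.54 V
  V3 = 5.82·(cos(39.0°) + j·sin(39.0°)) = 4.523 + j3.663 V
  V4 = 46.4·(cos(90.0°) + j·sin(90.0°)) = 0 + j46.4 V
Step 2 — Sum components: V_total = -67.89 + j79.65 V.
Step 3 — Convert to polar: |V_total| = 104.7 V, ∠V_total = 130.4°.

V_total = 104.7∠130.4° V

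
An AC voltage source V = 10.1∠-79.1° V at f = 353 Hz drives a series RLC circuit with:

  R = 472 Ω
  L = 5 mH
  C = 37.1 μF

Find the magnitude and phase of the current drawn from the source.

Step 1 — Angular frequency: ω = 2π·f = 2π·353 = 2218 rad/s.
Step 2 — Component impedances:
  R: Z = R = 472 Ω
  L: Z = jωL = j·2218·0.005 = 0 + j11.09 Ω
  C: Z = 1/(jωC) = -j/(ω·C) = 0 - j12.15 Ω
Step 3 — Series combination: Z_total = R + L + C = 472 - j1.063 Ω = 472∠-0.1° Ω.
Step 4 — Source phasor: V = 10.1∠-79.1° V = 1.91 - j9.918 V.
Step 5 — Ohm's law: I = V / Z_total = (1.91 - j9.918) / (472 - j1.063) = 0.004094 - j0.021 A.
Step 6 — Convert to polar: |I| = 0.0214 A, ∠I = -79.0°.

I = 0.0214∠-79.0° A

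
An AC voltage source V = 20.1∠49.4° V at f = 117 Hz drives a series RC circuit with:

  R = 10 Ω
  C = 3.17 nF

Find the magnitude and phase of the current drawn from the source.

Step 1 — Angular frequency: ω = 2π·f = 2π·117 = 735.1 rad/s.
Step 2 — Component impedances:
  R: Z = R = 10 Ω
  C: Z = 1/(jωC) = -j/(ω·C) = 0 - j4.291e+05 Ω
Step 3 — Series combination: Z_total = R + C = 10 - j4.291e+05 Ω = 4.291e+05∠-90.0° Ω.
Step 4 — Source phasor: V = 20.1∠49.4° V = 13.08 + j15.26 V.
Step 5 — Ohm's law: I = V / Z_total = (13.08 + j15.26) / (10 - j4.291e+05) = -3.556e-05 + j3.048e-05 A.
Step 6 — Convert to polar: |I| = 4.684e-05 A, ∠I = 139.4°.

I = 4.684e-05∠139.4° A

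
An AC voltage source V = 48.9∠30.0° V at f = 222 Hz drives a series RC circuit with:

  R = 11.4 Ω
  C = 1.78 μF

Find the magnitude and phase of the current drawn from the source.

Step 1 — Angular frequency: ω = 2π·f = 2π·222 = 1395 rad/s.
Step 2 — Component impedances:
  R: Z = R = 11.4 Ω
  C: Z = 1/(jωC) = -j/(ω·C) = 0 - j402.8 Ω
Step 3 — Series combination: Z_total = R + C = 11.4 - j402.8 Ω = 402.9∠-88.4° Ω.
Step 4 — Source phasor: V = 48.9∠30.0° V = 42.35 + j24.45 V.
Step 5 — Ohm's law: I = V / Z_total = (42.35 + j24.45) / (11.4 - j402.8) = -0.05768 + j0.1068 A.
Step 6 — Convert to polar: |I| = 0.1214 A, ∠I = 118.4°.

I = 0.1214∠118.4° A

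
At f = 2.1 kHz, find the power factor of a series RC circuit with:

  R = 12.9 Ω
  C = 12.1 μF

Step 1 — Angular frequency: ω = 2π·f = 2π·2100 = 1.319e+04 rad/s.
Step 2 — Component impedances:
  R: Z = R = 12.9 Ω
  C: Z = 1/(jωC) = -j/(ω·C) = 0 - j6.263 Ω
Step 3 — Series combination: Z_total = R + C = 12.9 - j6.263 Ω = 14.34∠-25.9° Ω.
Step 4 — Power factor: PF = cos(φ) = Re(Z)/|Z| = 12.9/14.34 = 0.8996.
Step 5 — Type: Im(Z) = -6.263 ⇒ leading (phase φ = -25.9°).

PF = 0.8996 (leading, φ = -25.9°)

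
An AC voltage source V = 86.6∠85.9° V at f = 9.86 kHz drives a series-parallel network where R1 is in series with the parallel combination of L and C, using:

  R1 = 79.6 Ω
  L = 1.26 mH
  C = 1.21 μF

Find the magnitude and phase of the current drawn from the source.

Step 1 — Angular frequency: ω = 2π·f = 2π·9860 = 6.195e+04 rad/s.
Step 2 — Component impedances:
  R1: Z = R = 79.6 Ω
  L: Z = jωL = j·6.195e+04·0.00126 = 0 + j78.06 Ω
  C: Z = 1/(jωC) = -j/(ω·C) = 0 - j13.34 Ω
Step 3 — Parallel branch: L || C = 1/(1/L + 1/C) = 0 - j16.09 Ω.
Step 4 — Series with R1: Z_total = R1 + (L || C) = 79.6 - j16.09 Ω = 81.21∠-11.4° Ω.
Step 5 — Source phasor: V = 86.6∠85.9° V = 6.192 + j86.38 V.
Step 6 — Ohm's law: I = V / Z_total = (6.192 + j86.38) / (79.6 - j16.09) = -0.136 + j1.058 A.
Step 7 — Convert to polar: |I| = 1.066 A, ∠I = 97.3°.

I = 1.066∠97.3° A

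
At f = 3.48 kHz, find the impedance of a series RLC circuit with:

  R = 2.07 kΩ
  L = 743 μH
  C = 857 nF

Step 1 — Angular frequency: ω = 2π·f = 2π·3480 = 2.187e+04 rad/s.
Step 2 — Component impedances:
  R: Z = R = 2070 Ω
  L: Z = jωL = j·2.187e+04·0.000743 = 0 + j16.25 Ω
  C: Z = 1/(jωC) = -j/(ω·C) = 0 - j53.37 Ω
Step 3 — Series combination: Z_total = R + L + C = 2070 - j37.12 Ω = 2070∠-1.0° Ω.

Z = 2070 - j37.12 Ω = 2070∠-1.0° Ω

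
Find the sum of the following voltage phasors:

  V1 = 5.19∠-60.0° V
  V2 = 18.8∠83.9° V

Step 1 — Convert each phasor to rectangular form:
  V1 = 5.19·(cos(-60.0°) + j·sin(-60.0°)) = 2.595 - j4.495 V
  V2 = 18.8·(cos(83.9°) + j·sin(83.9°)) = 1.998 + j18.69 V
Step 2 — Sum components: V_total = 4.593 + j14.2 V.
Step 3 — Convert to polar: |V_total| = 14.92 V, ∠V_total = 72.1°.

V_total = 14.92∠72.1° V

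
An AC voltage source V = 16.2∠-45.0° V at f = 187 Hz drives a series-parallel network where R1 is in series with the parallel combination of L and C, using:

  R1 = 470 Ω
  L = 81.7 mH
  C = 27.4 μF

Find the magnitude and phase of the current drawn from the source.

Step 1 — Angular frequency: ω = 2π·f = 2π·187 = 1175 rad/s.
Step 2 — Component impedances:
  R1: Z = R = 470 Ω
  L: Z = jωL = j·1175·0.0817 = 0 + j95.99 Ω
  C: Z = 1/(jωC) = -j/(ω·C) = 0 - j31.06 Ω
Step 3 — Parallel branch: L || C = 1/(1/L + 1/C) = 0 - j45.92 Ω.
Step 4 — Series with R1: Z_total = R1 + (L || C) = 470 - j45.92 Ω = 472.2∠-5.6° Ω.
Step 5 — Source phasor: V = 16.2∠-45.0° V = 11.46 - j11.46 V.
Step 6 — Ohm's law: I = V / Z_total = (11.46 - j11.46) / (470 - j45.92) = 0.0265 - j0.02178 A.
Step 7 — Convert to polar: |I| = 0.0343 A, ∠I = -39.4°.

I = 0.0343∠-39.4° A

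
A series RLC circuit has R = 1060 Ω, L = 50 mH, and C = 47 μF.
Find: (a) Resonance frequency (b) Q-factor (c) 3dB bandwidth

Step 1 — Resonance condition Im(Z)=0 gives ω₀ = 1/√(LC).
Step 2 — ω₀ = 1/√(0.05·4.7e-05) = 652.3 rad/s.
Step 3 — f₀ = ω₀/(2π) = 103.8 Hz.
Step 4 — Series Q: Q = ω₀L/R = 652.3·0.05/1060 = 0.03077.
Step 5 — 3dB bandwidth: Δω = ω₀/Q = 2.12e+04 rad/s; BW = Δω/(2π) = 3374 Hz.

(a) f₀ = 103.8 Hz  (b) Q = 0.03077  (c) BW = 3374 Hz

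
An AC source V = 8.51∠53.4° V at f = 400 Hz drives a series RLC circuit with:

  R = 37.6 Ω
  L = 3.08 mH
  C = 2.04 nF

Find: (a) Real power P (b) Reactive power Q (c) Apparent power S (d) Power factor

Step 1 — Angular frequency: ω = 2π·f = 2π·400 = 2513 rad/s.
Step 2 — Component impedances:
  R: Z = R = 37.6 Ω
  L: Z = jωL = j·2513·0.00308 = 0 + j7.741 Ω
  C: Z = 1/(jωC) = -j/(ω·C) = 0 - j1.95e+05 Ω
Step 3 — Series combination: Z_total = R + L + C = 37.6 - j1.95e+05 Ω = 1.95e+05∠-90.0° Ω.
Step 4 — Source phasor: V = 8.51∠53.4° V = 5.074 + j6.832 V.
Step 5 — Current: I = V / Z = -3.502e-05 + j2.602e-05 A = 4.363e-05∠143.4° A.
Step 6 — Complex power: S = V·I* = 7.158e-08 - j0.0003713 VA.
Step 7 — Real power: P = Re(S) = 7.158e-08 W.
Step 8 — Reactive power: Q = Im(S) = -0.0003713 VAR.
Step 9 — Apparent power: |S| = 0.0003713 VA.
Step 10 — Power factor: PF = P/|S| = 0.0001928 (leading).

(a) P = 7.158e-08 W  (b) Q = -0.0003713 VAR  (c) S = 0.0003713 VA  (d) PF = 0.0001928 (leading)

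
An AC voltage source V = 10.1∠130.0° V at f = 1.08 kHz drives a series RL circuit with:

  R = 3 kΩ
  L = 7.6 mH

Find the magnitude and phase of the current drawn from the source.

Step 1 — Angular frequency: ω = 2π·f = 2π·1080 = 6786 rad/s.
Step 2 — Component impedances:
  R: Z = R = 3000 Ω
  L: Z = jωL = j·6786·0.0076 = 0 + j51.57 Ω
Step 3 — Series combination: Z_total = R + L = 3000 + j51.57 Ω = 3000∠1.0° Ω.
Step 4 — Source phasor: V = 10.1∠130.0° V = -6.492 + j7.737 V.
Step 5 — Ohm's law: I = V / Z_total = (-6.492 + j7.737) / (3000 + j51.57) = -0.002119 + j0.002615 A.
Step 6 — Convert to polar: |I| = 0.003366 A, ∠I = 129.0°.

I = 0.003366∠129.0° A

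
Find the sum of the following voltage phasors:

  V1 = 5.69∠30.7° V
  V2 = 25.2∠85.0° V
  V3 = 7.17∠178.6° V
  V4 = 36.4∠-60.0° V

Step 1 — Convert each phasor to rectangular form:
  V1 = 5.69·(cos(30.7°) + j·sin(30.7°)) = 4.893 + j2.905 V
  V2 = 25.2·(cos(85.0°) + j·sin(85.0°)) = 2.196 + j25.1 V
  V3 = 7.17·(cos(178.6°) + j·sin(178.6°)) = -7.168 + j0.1752 V
  V4 = 36.4·(cos(-60.0°) + j·sin(-60.0°)) = 18.2 - j31.52 V
Step 2 — Sum components: V_total = 18.12 - j3.339 V.
Step 3 — Convert to polar: |V_total| = 18.43 V, ∠V_total = -10.4°.

V_total = 18.43∠-10.4° V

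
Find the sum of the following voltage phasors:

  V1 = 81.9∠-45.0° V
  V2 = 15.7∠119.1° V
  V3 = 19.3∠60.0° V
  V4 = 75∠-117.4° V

Step 1 — Convert each phasor to rectangular form:
  V1 = 81.9·(cos(-45.0°) + j·sin(-45.0°)) = 57.91 - j57.91 V
  V2 = 15.7·(cos(119.1°) + j·sin(119.1°)) = -7.635 + j13.72 V
  V3 = 19.3·(cos(60.0°) + j·sin(60.0°)) = 9.65 + j16.71 V
  V4 = 75·(cos(-117.4°) + j·sin(-117.4°)) = -34.51 - j66.59 V
Step 2 — Sum components: V_total = 25.41 - j94.07 V.
Step 3 — Convert to polar: |V_total| = 97.44 V, ∠V_total = -74.9°.

V_total = 97.44∠-74.9° V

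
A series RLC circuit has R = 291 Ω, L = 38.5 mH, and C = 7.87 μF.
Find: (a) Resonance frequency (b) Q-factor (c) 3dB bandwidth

Step 1 — Resonance condition Im(Z)=0 gives ω₀ = 1/√(LC).
Step 2 — ω₀ = 1/√(0.0385·7.87e-06) = 1817 rad/s.
Step 3 — f₀ = ω₀/(2π) = 289.1 Hz.
Step 4 — Series Q: Q = ω₀L/R = 1817·0.0385/291 = 0.2404.
Step 5 — 3dB bandwidth: Δω = ω₀/Q = 7558 rad/s; BW = Δω/(2π) = 1203 Hz.

(a) f₀ = 289.1 Hz  (b) Q = 0.2404  (c) BW = 1203 Hz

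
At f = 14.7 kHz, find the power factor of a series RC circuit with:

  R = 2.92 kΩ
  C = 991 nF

Step 1 — Angular frequency: ω = 2π·f = 2π·1.47e+04 = 9.236e+04 rad/s.
Step 2 — Component impedances:
  R: Z = R = 2920 Ω
  C: Z = 1/(jωC) = -j/(ω·C) = 0 - j10.93 Ω
Step 3 — Series combination: Z_total = R + C = 2920 - j10.93 Ω = 2920∠-0.2° Ω.
Step 4 — Power factor: PF = cos(φ) = Re(Z)/|Z| = 2920/2920 = 1.
Step 5 — Type: Im(Z) = -10.93 ⇒ leading (phase φ = -0.2°).

PF = 1 (leading, φ = -0.2°)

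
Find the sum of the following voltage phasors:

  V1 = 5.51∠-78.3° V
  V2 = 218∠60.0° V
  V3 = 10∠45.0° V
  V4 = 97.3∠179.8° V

Step 1 — Convert each phasor to rectangular form:
  V1 = 5.51·(cos(-78.3°) + j·sin(-78.3°)) = 1.117 - j5.396 V
  V2 = 218·(cos(60.0°) + j·sin(60.0°)) = 109 + j188.8 V
  V3 = 10·(cos(45.0°) + j·sin(45.0°)) = 7.071 + j7.071 V
  V4 = 97.3·(cos(179.8°) + j·sin(179.8°)) = -97.3 + j0.3396 V
Step 2 — Sum components: V_total = 19.89 + j190.8 V.
Step 3 — Convert to polar: |V_total| = 191.8 V, ∠V_total = 84.0°.

V_total = 191.8∠84.0° V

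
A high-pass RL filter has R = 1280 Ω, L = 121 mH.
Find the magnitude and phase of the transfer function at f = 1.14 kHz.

Step 1 — Angular frequency: ω = 2π·1140 = 7163 rad/s.
Step 2 — Transfer function: H(jω) = jωL/(R + jωL).
Step 3 — Numerator jωL = j·866.7; denominator R + jωL = 1280 + j866.7.
Step 4 — H = 0.3144 + j0.4643.
Step 5 — Magnitude: |H| = 0.5607 (-5.0 dB); phase: φ = 55.9°.

|H| = 0.5607 (-5.0 dB), φ = 55.9°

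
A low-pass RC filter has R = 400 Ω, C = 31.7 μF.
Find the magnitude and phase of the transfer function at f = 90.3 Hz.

Step 1 — Angular frequency: ω = 2π·90.3 = 567.4 rad/s.
Step 2 — Transfer function: H(jω) = 1/(1 + jωRC).
Step 3 — Denominator: 1 + jωRC = 1 + j·567.4·400·3.17e-05 = 1 + j7.194.
Step 4 — H = 0.01895 - j0.1364.
Step 5 — Magnitude: |H| = 0.1377 (-17.2 dB); phase: φ = -82.1°.

|H| = 0.1377 (-17.2 dB), φ = -82.1°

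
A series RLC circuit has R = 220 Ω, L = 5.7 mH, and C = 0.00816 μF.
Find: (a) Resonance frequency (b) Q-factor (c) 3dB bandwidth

Step 1 — Resonance condition Im(Z)=0 gives ω₀ = 1/√(LC).
Step 2 — ω₀ = 1/√(0.0057·8.16e-09) = 1.466e+05 rad/s.
Step 3 — f₀ = ω₀/(2π) = 2.334e+04 Hz.
Step 4 — Series Q: Q = ω₀L/R = 1.466e+05·0.0057/220 = 3.799.
Step 5 — 3dB bandwidth: Δω = ω₀/Q = 3.86e+04 rad/s; BW = Δω/(2π) = 6143 Hz.

(a) f₀ = 2.334e+04 Hz  (b) Q = 3.799  (c) BW = 6143 Hz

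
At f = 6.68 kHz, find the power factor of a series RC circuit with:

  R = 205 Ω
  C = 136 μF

Step 1 — Angular frequency: ω = 2π·f = 2π·6680 = 4.197e+04 rad/s.
Step 2 — Component impedances:
  R: Z = R = 205 Ω
  C: Z = 1/(jωC) = -j/(ω·C) = 0 - j0.1752 Ω
Step 3 — Series combination: Z_total = R + C = 205 - j0.1752 Ω = 205∠-0.0° Ω.
Step 4 — Power factor: PF = cos(φ) = Re(Z)/|Z| = 205/205 = 1.
Step 5 — Type: Im(Z) = -0.1752 ⇒ leading (phase φ = -0.0°).

PF = 1 (leading, φ = -0.0°)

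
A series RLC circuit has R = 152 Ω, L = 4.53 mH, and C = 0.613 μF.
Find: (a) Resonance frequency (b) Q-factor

Step 1 — Resonance condition Im(Z)=0 gives ω₀ = 1/√(LC).
Step 2 — ω₀ = 1/√(0.00453·6.13e-07) = 1.898e+04 rad/s.
Step 3 — f₀ = ω₀/(2π) = 3020 Hz.
Step 4 — Series Q: Q = ω₀L/R = 1.898e+04·0.00453/152 = 0.5656.

(a) f₀ = 3020 Hz  (b) Q = 0.5656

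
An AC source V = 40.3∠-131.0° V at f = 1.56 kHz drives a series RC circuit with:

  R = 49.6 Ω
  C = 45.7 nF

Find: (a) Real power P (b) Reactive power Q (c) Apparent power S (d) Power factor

Step 1 — Angular frequency: ω = 2π·f = 2π·1560 = 9802 rad/s.
Step 2 — Component impedances:
  R: Z = R = 49.6 Ω
  C: Z = 1/(jωC) = -j/(ω·C) = 0 - j2232 Ω
Step 3 — Series combination: Z_total = R + C = 49.6 - j2232 Ω = 2233∠-88.7° Ω.
Step 4 — Source phasor: V = 40.3∠-131.0° V = -26.44 - j30.41 V.
Step 5 — Current: I = V / Z = 0.01335 - j0.01214 A = 0.01805∠-42.3° A.
Step 6 — Complex power: S = V·I* = 0.01616 - j0.7271 VA.
Step 7 — Real power: P = Re(S) = 0.01616 W.
Step 8 — Reactive power: Q = Im(S) = -0.7271 VAR.
Step 9 — Apparent power: |S| = 0.7273 VA.
Step 10 — Power factor: PF = P/|S| = 0.02221 (leading).

(a) P = 0.01616 W  (b) Q = -0.7271 VAR  (c) S = 0.7273 VA  (d) PF = 0.02221 (leading)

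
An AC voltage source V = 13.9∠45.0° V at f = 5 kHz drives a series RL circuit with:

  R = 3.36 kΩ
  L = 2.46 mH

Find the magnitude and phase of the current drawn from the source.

Step 1 — Angular frequency: ω = 2π·f = 2π·5000 = 3.142e+04 rad/s.
Step 2 — Component impedances:
  R: Z = R = 3360 Ω
  L: Z = jωL = j·3.142e+04·0.00246 = 0 + j77.28 Ω
Step 3 — Series combination: Z_total = R + L = 3360 + j77.28 Ω = 3361∠1.3° Ω.
Step 4 — Source phasor: V = 13.9∠45.0° V = 9.829 + j9.829 V.
Step 5 — Ohm's law: I = V / Z_total = (9.829 + j9.829) / (3360 + j77.28) = 0.002991 + j0.002856 A.
Step 6 — Convert to polar: |I| = 0.004136 A, ∠I = 43.7°.

I = 0.004136∠43.7° A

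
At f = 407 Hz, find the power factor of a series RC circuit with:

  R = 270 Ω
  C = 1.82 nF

Step 1 — Angular frequency: ω = 2π·f = 2π·407 = 2557 rad/s.
Step 2 — Component impedances:
  R: Z = R = 270 Ω
  C: Z = 1/(jωC) = -j/(ω·C) = 0 - j2.149e+05 Ω
Step 3 — Series combination: Z_total = R + C = 270 - j2.149e+05 Ω = 2.149e+05∠-89.9° Ω.
Step 4 — Power factor: PF = cos(φ) = Re(Z)/|Z| = 270/2.1486e+05 = 0.001257.
Step 5 — Type: Im(Z) = -2.149e+05 ⇒ leading (phase φ = -89.9°).

PF = 0.001257 (leading, φ = -89.9°)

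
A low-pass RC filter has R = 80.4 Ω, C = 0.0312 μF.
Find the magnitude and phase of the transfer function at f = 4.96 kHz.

Step 1 — Angular frequency: ω = 2π·4960 = 3.116e+04 rad/s.
Step 2 — Transfer function: H(jω) = 1/(1 + jωRC).
Step 3 — Denominator: 1 + jωRC = 1 + j·3.116e+04·80.4·3.12e-08 = 1 + j0.07818.
Step 4 — H = 0.9939 - j0.0777.
Step 5 — Magnitude: |H| = 0.997 (-0.0 dB); phase: φ = -4.5°.

|H| = 0.997 (-0.0 dB), φ = -4.5°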